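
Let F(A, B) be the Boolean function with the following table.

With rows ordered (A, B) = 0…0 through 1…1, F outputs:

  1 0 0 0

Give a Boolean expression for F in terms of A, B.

The output is 1 only when every input is 0 — NOR of all inputs.

F(A, B) = ¬(A ∨ B)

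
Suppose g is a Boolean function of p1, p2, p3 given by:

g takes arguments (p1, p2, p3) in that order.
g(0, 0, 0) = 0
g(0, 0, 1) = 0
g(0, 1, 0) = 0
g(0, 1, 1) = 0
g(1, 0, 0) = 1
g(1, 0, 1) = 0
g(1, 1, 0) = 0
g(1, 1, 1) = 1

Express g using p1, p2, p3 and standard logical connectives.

g(p1, p2, p3) = ((p1 and not p2) and not p3) or ((p1 and p2) and p3)

g=1 on 2 inputs: (1,0,0), (1,1,1). Reading each as a conjunction of literals (p1·¬p2·¬p3, p1·p2·p3) and taking the OR gives the canonical DNF.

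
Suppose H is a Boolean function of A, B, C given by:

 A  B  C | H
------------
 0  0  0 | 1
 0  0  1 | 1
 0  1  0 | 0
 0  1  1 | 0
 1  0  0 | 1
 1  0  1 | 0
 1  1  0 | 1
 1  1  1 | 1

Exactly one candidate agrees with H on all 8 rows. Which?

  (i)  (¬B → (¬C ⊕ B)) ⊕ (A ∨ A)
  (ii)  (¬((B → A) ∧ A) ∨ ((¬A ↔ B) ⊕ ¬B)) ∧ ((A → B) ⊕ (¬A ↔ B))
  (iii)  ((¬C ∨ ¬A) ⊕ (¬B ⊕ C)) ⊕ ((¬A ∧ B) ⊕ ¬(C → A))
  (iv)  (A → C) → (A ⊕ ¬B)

(i): at (0,0,1) it gives 0, but H = 1 — eliminated.
(ii): at (1,0,0) it gives 0, but H = 1 — eliminated.
(iii): at (0,0,0) it gives 0, but H = 1 — eliminated.
That leaves (iv). Evaluating it on every row reproduces the table of H exactly.

iv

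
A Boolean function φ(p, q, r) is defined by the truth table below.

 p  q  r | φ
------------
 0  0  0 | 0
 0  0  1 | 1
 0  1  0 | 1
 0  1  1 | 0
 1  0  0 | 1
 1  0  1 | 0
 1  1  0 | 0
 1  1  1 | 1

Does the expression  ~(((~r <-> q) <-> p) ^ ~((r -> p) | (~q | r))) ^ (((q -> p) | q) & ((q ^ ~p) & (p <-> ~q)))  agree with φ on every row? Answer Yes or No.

Yes

Check the formula against φ row by row:
  p=0, q=0, r=0: formula gives 0, φ = 0 ✓
  p=0, q=0, r=1: formula gives 1, φ = 1 ✓
  p=0, q=1, r=0: formula gives 1, φ = 1 ✓
  p=0, q=1, r=1: formula gives 0, φ = 0 ✓
  p=1, q=0, r=0: formula gives 1, φ = 1 ✓
  …and likewise for the remaining 3 rows.
Every row agrees, so the formula is equivalent.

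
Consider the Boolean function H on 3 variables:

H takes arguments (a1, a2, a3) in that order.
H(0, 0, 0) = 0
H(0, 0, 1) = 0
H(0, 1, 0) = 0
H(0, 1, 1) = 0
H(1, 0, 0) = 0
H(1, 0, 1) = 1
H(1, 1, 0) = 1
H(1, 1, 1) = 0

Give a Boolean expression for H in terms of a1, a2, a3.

H=1 on 2 inputs: (1,0,1), (1,1,0). Reading each as a conjunction of literals (a1·¬a2·a3, a1·a2·¬a3) and taking the OR gives the canonical DNF.

H(a1, a2, a3) = ((a1 & ~a2) & a3) | ((a1 & a2) & ~a3)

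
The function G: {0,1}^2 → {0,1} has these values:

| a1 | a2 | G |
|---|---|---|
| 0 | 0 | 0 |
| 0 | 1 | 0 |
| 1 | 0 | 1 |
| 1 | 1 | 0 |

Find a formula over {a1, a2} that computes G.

1 only at (1,0): a1 AND NOT a2.

G(a1, a2) = a1 · a2'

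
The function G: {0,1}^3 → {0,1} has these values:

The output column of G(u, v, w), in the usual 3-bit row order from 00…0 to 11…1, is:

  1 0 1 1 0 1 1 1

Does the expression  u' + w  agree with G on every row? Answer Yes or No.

Test each input against both G and the formula:
  u=0, v=0, w=0: formula gives 1, G = 1 ✓
  u=0, v=0, w=1: formula gives 1, but G = 0 ✗
A single disagreement suffices: at (0,0,1) they differ, so the formula does not compute G.

No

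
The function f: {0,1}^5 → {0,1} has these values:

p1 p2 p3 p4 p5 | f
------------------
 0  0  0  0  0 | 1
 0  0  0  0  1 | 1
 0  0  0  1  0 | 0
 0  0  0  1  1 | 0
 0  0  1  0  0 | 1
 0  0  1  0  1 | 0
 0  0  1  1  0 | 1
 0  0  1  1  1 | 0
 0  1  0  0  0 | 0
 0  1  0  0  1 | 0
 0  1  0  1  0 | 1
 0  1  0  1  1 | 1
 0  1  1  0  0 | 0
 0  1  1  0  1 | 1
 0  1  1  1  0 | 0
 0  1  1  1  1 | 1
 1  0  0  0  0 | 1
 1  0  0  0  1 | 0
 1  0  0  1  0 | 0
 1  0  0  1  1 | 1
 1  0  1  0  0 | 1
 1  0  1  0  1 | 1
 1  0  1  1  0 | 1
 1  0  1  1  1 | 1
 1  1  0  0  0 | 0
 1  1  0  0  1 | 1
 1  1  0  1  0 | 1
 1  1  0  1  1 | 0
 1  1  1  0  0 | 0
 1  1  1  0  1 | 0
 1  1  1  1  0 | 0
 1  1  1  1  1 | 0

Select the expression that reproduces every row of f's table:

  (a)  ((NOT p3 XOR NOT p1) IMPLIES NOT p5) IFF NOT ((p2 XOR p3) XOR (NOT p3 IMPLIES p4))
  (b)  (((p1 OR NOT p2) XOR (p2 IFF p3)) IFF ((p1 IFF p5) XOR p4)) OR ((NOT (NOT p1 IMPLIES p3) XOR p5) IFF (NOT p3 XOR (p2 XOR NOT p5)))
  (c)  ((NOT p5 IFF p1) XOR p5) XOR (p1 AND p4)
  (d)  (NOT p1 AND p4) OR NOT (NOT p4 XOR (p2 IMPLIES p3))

a

(b): at (0,0,0,0,0) it gives 0, but f = 1 — eliminated.
(c): at (0,0,0,0,0) it gives 0, but f = 1 — eliminated.
(d): at (0,0,0,1,0) it gives 1, but f = 0 — eliminated.
Only (a) survives; checking it on all 32 rows confirms it matches f.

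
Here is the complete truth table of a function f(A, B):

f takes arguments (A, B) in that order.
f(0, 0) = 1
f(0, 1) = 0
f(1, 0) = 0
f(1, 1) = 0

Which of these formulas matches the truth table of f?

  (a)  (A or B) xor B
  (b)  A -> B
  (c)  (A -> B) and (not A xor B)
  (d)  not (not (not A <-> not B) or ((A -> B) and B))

(a) fails at (0,0): the formula yields 0, f is 1.
(b) fails at (0,1): the formula yields 1, f is 0.
(c) fails at (1,1): the formula yields 1, f is 0.
(d) is the remaining candidate, and it agrees with f on all 4 inputs.

d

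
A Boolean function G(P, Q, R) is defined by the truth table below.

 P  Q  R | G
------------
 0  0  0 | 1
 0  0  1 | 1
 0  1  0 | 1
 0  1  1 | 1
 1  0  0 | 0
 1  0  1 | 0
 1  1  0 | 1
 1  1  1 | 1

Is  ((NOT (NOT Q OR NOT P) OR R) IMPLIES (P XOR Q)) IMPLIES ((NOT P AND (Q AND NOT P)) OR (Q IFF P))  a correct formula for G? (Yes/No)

Yes

Evaluate ((NOT (NOT Q OR NOT P) OR R) IMPLIES (P XOR Q)) IMPLIES ((NOT P AND (Q AND NOT P)) OR (Q IFF P)) on each row and compare to G:
  P=0, Q=0, R=0: formula gives 1, G = 1 ✓
  P=0, Q=0, R=1: formula gives 1, G = 1 ✓
  P=0, Q=1, R=0: formula gives 1, G = 1 ✓
  P=0, Q=1, R=1: formula gives 1, G = 1 ✓
  P=1, Q=0, R=0: formula gives 0, G = 0 ✓
  …and likewise for the remaining 3 rows.
No disagreement on any input; they are logically equivalent.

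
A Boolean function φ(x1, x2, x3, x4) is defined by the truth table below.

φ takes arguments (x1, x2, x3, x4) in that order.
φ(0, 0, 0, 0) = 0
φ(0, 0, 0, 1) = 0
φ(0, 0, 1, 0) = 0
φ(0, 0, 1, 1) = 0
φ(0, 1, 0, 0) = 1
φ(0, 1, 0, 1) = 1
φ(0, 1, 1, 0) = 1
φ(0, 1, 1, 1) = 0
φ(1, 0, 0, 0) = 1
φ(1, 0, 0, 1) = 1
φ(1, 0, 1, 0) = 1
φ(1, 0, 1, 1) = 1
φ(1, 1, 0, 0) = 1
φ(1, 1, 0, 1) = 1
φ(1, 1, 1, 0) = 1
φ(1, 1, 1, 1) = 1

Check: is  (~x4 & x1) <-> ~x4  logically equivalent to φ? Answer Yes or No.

No

Test each input against both φ and the formula:
  x1=0, x2=0, x3=0, x4=0: formula gives 0, φ = 0 ✓
  x1=0, x2=0, x3=0, x4=1: formula gives 1, but φ = 0 ✗
Row (0,0,0,1) is a counterexample, so the formula is not equivalent to φ.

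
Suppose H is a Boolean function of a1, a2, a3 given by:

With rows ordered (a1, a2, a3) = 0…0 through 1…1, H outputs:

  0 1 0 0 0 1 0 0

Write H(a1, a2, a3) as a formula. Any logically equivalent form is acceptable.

Collect the rows where H=1 — (0,0,1), (1,0,1) — and write one minterm per row: ¬a1·¬a2·a3, a1·¬a2·a3. Their union (logical OR) reproduces the table exactly.

H(a1, a2, a3) = ((~a1 & ~a2) & a3) | ((a1 & ~a2) & a3)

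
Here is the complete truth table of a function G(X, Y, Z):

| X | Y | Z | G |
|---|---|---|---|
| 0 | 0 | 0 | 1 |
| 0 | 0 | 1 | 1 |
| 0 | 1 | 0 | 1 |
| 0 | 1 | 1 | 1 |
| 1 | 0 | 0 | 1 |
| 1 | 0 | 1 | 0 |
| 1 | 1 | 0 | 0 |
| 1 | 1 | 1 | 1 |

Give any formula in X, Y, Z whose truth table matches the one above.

G is 0 on only 2 rows — (1,0,1), (1,1,0). Writing each as a minterm (X·¬Y·Z, X·Y·¬Z) and OR-ing them characterizes exactly where G=0, so G is the negation of that disjunction.

G(X, Y, Z) = ¬(((X ∧ ¬Y) ∧ Z) ∨ ((X ∧ Y) ∧ ¬Z))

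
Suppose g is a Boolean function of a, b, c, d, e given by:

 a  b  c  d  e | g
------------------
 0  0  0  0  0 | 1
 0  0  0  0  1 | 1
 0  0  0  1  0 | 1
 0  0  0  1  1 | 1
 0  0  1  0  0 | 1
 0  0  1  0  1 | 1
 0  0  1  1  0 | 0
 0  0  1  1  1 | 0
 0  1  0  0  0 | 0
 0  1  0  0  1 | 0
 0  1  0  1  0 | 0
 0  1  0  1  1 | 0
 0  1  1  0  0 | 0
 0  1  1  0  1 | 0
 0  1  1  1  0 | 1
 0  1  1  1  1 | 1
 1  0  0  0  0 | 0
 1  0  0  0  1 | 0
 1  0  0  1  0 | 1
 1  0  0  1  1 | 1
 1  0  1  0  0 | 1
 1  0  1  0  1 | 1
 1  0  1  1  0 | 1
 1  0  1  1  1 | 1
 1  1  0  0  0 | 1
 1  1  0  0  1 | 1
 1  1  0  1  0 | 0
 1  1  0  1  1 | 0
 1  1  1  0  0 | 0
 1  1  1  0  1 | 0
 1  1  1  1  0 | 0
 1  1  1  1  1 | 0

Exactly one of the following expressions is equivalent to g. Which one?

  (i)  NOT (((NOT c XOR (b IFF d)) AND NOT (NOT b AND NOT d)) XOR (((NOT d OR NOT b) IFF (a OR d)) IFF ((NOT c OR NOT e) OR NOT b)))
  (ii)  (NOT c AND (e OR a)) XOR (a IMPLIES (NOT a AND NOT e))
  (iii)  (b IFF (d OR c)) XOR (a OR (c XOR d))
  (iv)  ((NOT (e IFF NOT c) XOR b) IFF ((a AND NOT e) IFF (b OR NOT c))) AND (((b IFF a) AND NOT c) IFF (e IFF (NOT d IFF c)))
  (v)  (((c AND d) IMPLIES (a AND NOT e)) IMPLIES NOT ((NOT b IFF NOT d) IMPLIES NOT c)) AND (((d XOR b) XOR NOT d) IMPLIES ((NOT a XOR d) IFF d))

iii

(i) fails at (0,1,0,1,0): the formula yields 1, g is 0.
(ii) fails at (0,0,0,0,1): the formula yields 0, g is 1.
(iv) fails at (0,0,0,0,0): the formula yields 0, g is 1.
(v) fails at (0,0,0,0,0): the formula yields 0, g is 1.
Only (iii) survives; checking it on all 32 rows confirms it matches g.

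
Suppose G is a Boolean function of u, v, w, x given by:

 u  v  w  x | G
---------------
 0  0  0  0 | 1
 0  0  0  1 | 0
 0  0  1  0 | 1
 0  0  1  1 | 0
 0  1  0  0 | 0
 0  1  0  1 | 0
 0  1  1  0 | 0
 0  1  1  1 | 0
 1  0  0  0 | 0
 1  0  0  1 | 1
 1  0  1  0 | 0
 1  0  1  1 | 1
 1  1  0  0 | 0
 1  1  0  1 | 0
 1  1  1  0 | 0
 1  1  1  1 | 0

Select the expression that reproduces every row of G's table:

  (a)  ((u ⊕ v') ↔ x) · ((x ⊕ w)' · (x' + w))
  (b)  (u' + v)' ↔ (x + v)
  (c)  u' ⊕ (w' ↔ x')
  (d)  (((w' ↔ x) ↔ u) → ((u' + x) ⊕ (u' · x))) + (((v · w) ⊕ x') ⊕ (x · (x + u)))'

b

(a): at (0,0,0,0) it gives 0, but G = 1 — eliminated.
(c): at (0,0,0,0) it gives 0, but G = 1 — eliminated.
(d): at (0,0,0,1) it gives 1, but G = 0 — eliminated.
(b) is the remaining candidate, and it agrees with G on all 16 inputs.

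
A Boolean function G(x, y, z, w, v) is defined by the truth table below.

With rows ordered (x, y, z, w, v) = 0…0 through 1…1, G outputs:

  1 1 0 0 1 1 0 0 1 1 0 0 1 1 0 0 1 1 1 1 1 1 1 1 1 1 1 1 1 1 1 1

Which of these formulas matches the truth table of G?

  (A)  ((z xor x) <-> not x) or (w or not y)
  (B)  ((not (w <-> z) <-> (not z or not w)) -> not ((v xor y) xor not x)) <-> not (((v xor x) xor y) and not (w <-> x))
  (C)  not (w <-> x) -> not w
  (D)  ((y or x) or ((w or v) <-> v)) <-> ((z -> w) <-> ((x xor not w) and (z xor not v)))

(A) disagrees with G on (0,0,0,1,0) (formula → 1, table → 0); rule it out.
(B) disagrees with G on (0,0,1,0,0) (formula → 0, table → 1); rule it out.
(D) disagrees with G on (0,0,0,0,1) (formula → 0, table → 1); rule it out.
Only (C) survives; checking it on all 32 rows confirms it matches G.

C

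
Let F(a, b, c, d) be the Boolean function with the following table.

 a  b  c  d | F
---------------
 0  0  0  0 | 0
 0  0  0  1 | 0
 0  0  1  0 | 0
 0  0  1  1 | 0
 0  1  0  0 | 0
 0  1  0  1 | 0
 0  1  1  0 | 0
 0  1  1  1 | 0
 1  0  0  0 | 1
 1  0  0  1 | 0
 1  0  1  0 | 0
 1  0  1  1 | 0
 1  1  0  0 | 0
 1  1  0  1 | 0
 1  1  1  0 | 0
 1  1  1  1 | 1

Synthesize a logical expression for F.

F=1 on 2 inputs: (1,0,0,0), (1,1,1,1). Reading each as a conjunction of literals (a·¬b·¬c·¬d, a·b·c·d) and taking the OR gives the canonical DNF.

F(a, b, c, d) = (((a ∧ ¬b) ∧ ¬c) ∧ ¬d) ∨ (((a ∧ b) ∧ c) ∧ d)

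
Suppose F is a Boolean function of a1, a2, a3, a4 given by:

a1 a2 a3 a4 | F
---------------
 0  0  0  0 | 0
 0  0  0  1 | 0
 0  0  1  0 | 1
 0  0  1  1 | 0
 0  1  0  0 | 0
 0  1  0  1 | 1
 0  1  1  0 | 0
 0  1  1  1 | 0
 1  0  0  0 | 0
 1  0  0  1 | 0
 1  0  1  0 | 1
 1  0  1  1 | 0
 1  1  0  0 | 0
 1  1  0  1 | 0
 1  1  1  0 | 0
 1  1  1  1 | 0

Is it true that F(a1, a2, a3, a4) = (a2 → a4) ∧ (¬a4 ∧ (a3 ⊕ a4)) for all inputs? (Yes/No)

No

Test each input against both F and the formula:
  a1=0, a2=0, a3=0, a4=0: formula gives 0, F = 0 ✓
  a1=0, a2=0, a3=0, a4=1: formula gives 0, F = 0 ✓
  a1=0, a2=0, a3=1, a4=0: formula gives 1, F = 1 ✓
  a1=0, a2=0, a3=1, a4=1: formula gives 0, F = 0 ✓
  …
  a1=0, a2=1, a3=0, a4=1: formula gives 0, but F = 1 ✗
Row (0,1,0,1) is a counterexample, so the formula is not equivalent to F.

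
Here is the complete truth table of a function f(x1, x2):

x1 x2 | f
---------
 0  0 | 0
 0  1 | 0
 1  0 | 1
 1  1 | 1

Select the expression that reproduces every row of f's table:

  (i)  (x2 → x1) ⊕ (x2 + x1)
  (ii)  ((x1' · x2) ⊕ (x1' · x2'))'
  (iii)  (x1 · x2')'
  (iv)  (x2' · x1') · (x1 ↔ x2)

ii

(i) disagrees with f on (0,0) (formula → 1, table → 0); rule it out.
(iii) disagrees with f on (0,0) (formula → 1, table → 0); rule it out.
(iv) disagrees with f on (0,0) (formula → 1, table → 0); rule it out.
Only (ii) survives; checking it on all 4 rows confirms it matches f.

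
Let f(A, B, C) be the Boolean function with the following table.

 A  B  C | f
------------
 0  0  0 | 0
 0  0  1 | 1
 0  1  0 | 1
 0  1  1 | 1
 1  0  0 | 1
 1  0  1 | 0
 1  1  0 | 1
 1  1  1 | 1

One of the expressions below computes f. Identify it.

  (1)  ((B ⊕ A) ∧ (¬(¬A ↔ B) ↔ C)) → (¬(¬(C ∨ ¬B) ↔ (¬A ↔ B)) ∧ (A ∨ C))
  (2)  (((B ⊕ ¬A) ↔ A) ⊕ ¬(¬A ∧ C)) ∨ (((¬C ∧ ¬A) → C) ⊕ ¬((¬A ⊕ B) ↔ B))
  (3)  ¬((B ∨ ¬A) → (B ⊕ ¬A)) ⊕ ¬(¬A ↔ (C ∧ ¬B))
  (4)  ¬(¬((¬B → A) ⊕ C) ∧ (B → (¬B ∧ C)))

4

(1): at (0,0,0) it gives 1, but f = 0 — eliminated.
(2): at (0,0,0) it gives 1, but f = 0 — eliminated.
(3): at (0,0,0) it gives 1, but f = 0 — eliminated.
Only (4) survives; checking it on all 8 rows confirms it matches f.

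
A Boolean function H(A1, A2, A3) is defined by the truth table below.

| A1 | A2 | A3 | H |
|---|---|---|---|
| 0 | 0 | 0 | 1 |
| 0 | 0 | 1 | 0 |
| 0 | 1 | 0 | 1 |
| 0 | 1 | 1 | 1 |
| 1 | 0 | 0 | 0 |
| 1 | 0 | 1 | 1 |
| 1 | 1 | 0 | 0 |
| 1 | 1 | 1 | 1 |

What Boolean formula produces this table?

The 0-rows are (0,0,1), (1,0,0), (1,1,0). Take each as a conjunction (¬A1·¬A2·A3, A1·¬A2·¬A3, A1·A2·¬A3), form their disjunction, and complement — that gives a formula that is 1 everywhere H is.

H(A1, A2, A3) = not ((((not A1 and not A2) and A3) or ((A1 and not A2) and not A3)) or ((A1 and A2) and not A3))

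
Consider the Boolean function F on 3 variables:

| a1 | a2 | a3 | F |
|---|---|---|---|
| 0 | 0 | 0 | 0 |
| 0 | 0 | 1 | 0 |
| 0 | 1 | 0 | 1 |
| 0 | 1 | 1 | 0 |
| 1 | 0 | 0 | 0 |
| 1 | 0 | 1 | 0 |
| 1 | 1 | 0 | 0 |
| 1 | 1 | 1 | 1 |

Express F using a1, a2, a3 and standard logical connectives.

F(a1, a2, a3) = ((~a1 & a2) & ~a3) | ((a1 & a2) & a3)

Collect the rows where F=1 — (0,1,0), (1,1,1) — and write one minterm per row: ¬a1·a2·¬a3, a1·a2·a3. Their union (logical OR) reproduces the table exactly.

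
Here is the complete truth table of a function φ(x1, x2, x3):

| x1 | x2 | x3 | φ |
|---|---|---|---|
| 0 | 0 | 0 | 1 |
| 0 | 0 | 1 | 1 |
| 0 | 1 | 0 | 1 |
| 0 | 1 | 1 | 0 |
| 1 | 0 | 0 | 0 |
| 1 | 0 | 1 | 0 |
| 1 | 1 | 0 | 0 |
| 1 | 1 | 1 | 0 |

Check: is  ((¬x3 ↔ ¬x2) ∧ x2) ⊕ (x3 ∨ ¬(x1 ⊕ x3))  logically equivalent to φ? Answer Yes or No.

No

Check the formula against φ row by row:
  x1=0, x2=0, x3=0: formula gives 1, φ = 1 ✓
  x1=0, x2=0, x3=1: formula gives 1, φ = 1 ✓
  x1=0, x2=1, x3=0: formula gives 1, φ = 1 ✓
  x1=0, x2=1, x3=1: formula gives 0, φ = 0 ✓
  x1=1, x2=0, x3=0: formula gives 0, φ = 0 ✓
  x1=1, x2=0, x3=1: formula gives 1, but φ = 0 ✗
Row (1,0,1) is a counterexample, so the formula is not equivalent to φ.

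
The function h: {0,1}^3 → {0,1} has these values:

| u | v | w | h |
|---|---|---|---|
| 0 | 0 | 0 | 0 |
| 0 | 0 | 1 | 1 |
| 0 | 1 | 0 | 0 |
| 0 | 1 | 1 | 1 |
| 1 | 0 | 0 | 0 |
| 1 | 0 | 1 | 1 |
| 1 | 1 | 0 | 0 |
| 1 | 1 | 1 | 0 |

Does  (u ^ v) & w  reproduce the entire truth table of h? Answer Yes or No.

Evaluate (u ^ v) & w on each row and compare to h:
  u=0, v=0, w=0: formula gives 0, h = 0 ✓
  u=0, v=0, w=1: formula gives 0, but h = 1 ✗
Row (0,0,1) is a counterexample, so the formula is not equivalent to h.

No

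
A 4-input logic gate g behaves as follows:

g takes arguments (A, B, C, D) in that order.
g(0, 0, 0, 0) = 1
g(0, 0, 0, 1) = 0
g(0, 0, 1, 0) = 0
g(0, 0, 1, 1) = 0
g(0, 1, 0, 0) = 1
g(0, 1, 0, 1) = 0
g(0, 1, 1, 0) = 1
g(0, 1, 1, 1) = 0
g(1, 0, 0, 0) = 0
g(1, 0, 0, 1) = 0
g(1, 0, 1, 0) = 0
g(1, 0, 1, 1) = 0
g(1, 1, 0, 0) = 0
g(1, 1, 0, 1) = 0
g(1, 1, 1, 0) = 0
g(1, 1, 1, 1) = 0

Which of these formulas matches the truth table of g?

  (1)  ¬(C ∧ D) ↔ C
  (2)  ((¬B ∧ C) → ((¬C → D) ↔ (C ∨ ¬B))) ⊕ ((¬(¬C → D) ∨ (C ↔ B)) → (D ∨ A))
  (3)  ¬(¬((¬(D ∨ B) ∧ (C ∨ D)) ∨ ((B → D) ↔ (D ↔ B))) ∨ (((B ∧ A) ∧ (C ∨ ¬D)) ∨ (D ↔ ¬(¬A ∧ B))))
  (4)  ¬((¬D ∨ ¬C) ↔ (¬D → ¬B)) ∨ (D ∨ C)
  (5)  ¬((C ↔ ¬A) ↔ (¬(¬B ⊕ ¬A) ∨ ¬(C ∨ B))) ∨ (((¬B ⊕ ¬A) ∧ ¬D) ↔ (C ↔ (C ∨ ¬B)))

2

(1) disagrees with g on (0,0,0,0) (formula → 0, table → 1); rule it out.
(3) disagrees with g on (0,0,1,0) (formula → 1, table → 0); rule it out.
(4) disagrees with g on (0,0,0,0) (formula → 0, table → 1); rule it out.
(5) disagrees with g on (0,0,0,1) (formula → 1, table → 0); rule it out.
Only (2) survives; checking it on all 16 rows confirms it matches g.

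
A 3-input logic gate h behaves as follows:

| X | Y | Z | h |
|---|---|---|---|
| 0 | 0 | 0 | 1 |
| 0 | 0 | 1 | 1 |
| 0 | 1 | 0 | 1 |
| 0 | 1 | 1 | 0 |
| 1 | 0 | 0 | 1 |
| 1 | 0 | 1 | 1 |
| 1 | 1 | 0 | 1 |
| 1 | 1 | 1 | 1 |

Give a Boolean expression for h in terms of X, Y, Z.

h(X, Y, Z) = ((X' · Y) · Z)'

Only row (0,1,1) gives 0. So h is 1 everywhere except there — the complement of the minterm ¬X·Y·Z.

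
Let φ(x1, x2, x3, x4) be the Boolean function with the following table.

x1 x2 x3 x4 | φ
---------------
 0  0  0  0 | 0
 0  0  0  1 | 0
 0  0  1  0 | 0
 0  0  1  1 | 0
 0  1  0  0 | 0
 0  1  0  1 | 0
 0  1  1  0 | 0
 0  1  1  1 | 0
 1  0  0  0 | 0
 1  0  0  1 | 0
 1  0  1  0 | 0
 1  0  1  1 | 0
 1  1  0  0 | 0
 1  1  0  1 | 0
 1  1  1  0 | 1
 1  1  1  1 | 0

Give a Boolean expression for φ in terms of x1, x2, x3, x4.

φ is 1 on exactly one input, (1,1,1,0), whose minterm is x1·x2·x3·¬x4. So φ is just that conjunction.

φ(x1, x2, x3, x4) = ((x1 ∧ x2) ∧ x3) ∧ ¬x4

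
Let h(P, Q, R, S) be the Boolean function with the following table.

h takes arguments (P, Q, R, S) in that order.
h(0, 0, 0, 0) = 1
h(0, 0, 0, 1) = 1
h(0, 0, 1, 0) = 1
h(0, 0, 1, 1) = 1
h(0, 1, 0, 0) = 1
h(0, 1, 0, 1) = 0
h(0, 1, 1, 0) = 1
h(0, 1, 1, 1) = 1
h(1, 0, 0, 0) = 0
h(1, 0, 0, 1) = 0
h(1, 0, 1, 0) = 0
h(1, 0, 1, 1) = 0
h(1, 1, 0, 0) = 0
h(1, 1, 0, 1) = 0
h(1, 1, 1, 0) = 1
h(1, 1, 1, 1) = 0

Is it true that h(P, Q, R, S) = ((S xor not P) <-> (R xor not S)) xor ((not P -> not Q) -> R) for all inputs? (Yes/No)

No

Test each input against both h and the formula:
  P=0, Q=0, R=0, S=0: formula gives 1, h = 1 ✓
  P=0, Q=0, R=0, S=1: formula gives 1, h = 1 ✓
  P=0, Q=0, R=1, S=0: formula gives 1, h = 1 ✓
  P=0, Q=0, R=1, S=1: formula gives 1, h = 1 ✓
  P=0, Q=1, R=0, S=0: formula gives 0, but h = 1 ✗
Since they disagree at (0,1,0,0), the expression is not a correct formula for h.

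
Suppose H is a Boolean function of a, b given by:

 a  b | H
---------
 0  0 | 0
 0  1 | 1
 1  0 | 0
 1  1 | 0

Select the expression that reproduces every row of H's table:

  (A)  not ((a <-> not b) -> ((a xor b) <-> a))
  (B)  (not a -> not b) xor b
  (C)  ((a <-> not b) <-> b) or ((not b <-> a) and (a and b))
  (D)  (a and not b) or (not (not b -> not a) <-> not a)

A

(B) disagrees with H on (0,0) (formula → 1, table → 0); rule it out.
(C) disagrees with H on (0,0) (formula → 1, table → 0); rule it out.
(D) disagrees with H on (0,1) (formula → 0, table → 1); rule it out.
That leaves (A). Evaluating it on every row reproduces the table of H exactly.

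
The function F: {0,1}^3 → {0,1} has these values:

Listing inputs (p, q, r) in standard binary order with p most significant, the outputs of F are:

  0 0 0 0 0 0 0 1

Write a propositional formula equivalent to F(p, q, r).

F(p, q, r) = (p ∧ q) ∧ r

Only row (1,1,1) gives 1. That row's minterm p·q·r is F directly.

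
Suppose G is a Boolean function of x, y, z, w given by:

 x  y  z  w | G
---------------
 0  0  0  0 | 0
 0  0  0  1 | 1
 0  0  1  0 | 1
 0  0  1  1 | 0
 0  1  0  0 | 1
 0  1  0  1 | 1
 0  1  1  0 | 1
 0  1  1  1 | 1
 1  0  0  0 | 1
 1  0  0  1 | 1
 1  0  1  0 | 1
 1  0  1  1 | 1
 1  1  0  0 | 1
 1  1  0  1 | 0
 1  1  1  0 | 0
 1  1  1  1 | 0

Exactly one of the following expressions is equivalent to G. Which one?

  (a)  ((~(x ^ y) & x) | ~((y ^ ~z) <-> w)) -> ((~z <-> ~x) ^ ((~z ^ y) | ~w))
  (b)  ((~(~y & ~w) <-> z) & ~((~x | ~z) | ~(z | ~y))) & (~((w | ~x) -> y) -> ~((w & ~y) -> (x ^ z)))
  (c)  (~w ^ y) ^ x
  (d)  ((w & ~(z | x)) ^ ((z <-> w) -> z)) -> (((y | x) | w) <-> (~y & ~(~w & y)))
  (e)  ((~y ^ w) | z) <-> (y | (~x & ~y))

a

(b) fails at (0,0,0,1): the formula yields 0, G is 1.
(c) fails at (0,0,0,0): the formula yields 1, G is 0.
(d) fails at (0,0,0,0): the formula yields 1, G is 0.
(e) fails at (0,0,0,0): the formula yields 1, G is 0.
Only (a) survives; checking it on all 16 rows confirms it matches G.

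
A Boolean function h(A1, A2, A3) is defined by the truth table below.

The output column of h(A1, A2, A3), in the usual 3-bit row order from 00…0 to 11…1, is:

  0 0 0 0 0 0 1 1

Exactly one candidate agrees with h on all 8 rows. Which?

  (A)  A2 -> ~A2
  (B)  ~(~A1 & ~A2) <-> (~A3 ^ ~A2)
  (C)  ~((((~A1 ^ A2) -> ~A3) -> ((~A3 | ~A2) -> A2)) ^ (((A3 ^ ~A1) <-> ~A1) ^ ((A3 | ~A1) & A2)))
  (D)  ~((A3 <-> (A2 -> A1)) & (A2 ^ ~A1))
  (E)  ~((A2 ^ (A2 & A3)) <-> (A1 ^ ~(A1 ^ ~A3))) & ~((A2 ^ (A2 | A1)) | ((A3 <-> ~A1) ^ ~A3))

E

(A): at (0,0,0) it gives 1, but h = 0 — eliminated.
(B): at (0,0,0) it gives 1, but h = 0 — eliminated.
(C): at (0,1,1) it gives 1, but h = 0 — eliminated.
(D): at (0,0,0) it gives 1, but h = 0 — eliminated.
Only (E) survives; checking it on all 8 rows confirms it matches h.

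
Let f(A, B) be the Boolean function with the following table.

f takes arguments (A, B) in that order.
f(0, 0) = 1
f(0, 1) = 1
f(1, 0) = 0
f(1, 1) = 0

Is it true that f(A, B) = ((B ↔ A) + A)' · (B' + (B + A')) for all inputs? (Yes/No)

No

Test each input against both f and the formula:
  A=0, B=0: formula gives 0, but f = 1 ✗
A single disagreement suffices: at (0,0) they differ, so the formula does not compute f.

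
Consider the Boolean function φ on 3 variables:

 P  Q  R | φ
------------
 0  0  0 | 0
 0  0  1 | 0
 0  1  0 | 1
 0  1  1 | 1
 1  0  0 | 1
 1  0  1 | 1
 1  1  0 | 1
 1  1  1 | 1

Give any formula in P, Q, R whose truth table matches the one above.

There are just 2 zero rows: (0,0,0), (0,0,1). Their minterms are ¬P·¬Q·¬R, ¬P·¬Q·R; the OR of those covers precisely the 0-outputs, and negating it yields φ.

φ(P, Q, R) = (((P' · Q') · R') + ((P' · Q') · R))'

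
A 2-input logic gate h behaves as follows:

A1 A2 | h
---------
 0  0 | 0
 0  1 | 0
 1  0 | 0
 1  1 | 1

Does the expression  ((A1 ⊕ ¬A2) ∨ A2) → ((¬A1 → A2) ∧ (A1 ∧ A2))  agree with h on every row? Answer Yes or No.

Check the formula against h row by row:
  A1=0, A2=0: formula gives 0, h = 0 ✓
  A1=0, A2=1: formula gives 0, h = 0 ✓
  A1=1, A2=0: formula gives 1, but h = 0 ✗
Since they disagree at (1,0), the expression is not a correct formula for h.

No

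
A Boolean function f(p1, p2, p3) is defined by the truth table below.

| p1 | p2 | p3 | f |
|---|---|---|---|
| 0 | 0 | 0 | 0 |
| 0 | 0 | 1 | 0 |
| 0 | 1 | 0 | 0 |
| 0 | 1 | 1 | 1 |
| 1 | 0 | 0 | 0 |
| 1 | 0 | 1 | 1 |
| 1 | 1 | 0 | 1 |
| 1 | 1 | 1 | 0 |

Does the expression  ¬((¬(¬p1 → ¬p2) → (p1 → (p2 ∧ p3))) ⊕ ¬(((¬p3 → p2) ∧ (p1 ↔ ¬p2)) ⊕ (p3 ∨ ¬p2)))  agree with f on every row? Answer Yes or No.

Test each input against both f and the formula:
  p1=0, p2=0, p3=0: formula gives 0, f = 0 ✓
  p1=0, p2=0, p3=1: formula gives 0, f = 0 ✓
  p1=0, p2=1, p3=0: formula gives 0, f = 0 ✓
  p1=0, p2=1, p3=1: formula gives 1, f = 1 ✓
  p1=1, p2=0, p3=0: formula gives 0, f = 0 ✓
  …and likewise for the remaining 3 rows.
All 8 rows match — the expression computes f exactly.

Yes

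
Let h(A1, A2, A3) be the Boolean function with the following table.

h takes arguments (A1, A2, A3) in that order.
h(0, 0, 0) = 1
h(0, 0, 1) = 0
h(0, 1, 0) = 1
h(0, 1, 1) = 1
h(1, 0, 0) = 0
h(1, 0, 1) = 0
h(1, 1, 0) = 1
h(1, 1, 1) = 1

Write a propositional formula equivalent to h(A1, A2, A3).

The 0-rows are (0,0,1), (1,0,0), (1,0,1). Take each as a conjunction (¬A1·¬A2·A3, A1·¬A2·¬A3, A1·¬A2·A3), form their disjunction, and complement — that gives a formula that is 1 everywhere h is.

h(A1, A2, A3) = ~((((~A1 & ~A2) & A3) | ((A1 & ~A2) & ~A3)) | ((A1 & ~A2) & A3))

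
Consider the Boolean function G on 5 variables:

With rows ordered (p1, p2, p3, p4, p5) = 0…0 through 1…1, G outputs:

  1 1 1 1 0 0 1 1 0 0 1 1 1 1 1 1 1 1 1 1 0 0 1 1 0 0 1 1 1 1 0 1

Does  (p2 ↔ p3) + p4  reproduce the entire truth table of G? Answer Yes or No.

Check the formula against G row by row:
  p1=0, p2=0, p3=0, p4=0, p5=0: formula gives 1, G = 1 ✓
  p1=0, p2=0, p3=0, p4=0, p5=1: formula gives 1, G = 1 ✓
  p1=0, p2=0, p3=0, p4=1, p5=0: formula gives 1, G = 1 ✓
  p1=0, p2=0, p3=0, p4=1, p5=1: formula gives 1, G = 1 ✓
  …
  p1=1, p2=1, p3=1, p4=1, p5=0: formula gives 1, but G = 0 ✗
A single disagreement suffices: at (1,1,1,1,0) they differ, so the formula does not compute G.

No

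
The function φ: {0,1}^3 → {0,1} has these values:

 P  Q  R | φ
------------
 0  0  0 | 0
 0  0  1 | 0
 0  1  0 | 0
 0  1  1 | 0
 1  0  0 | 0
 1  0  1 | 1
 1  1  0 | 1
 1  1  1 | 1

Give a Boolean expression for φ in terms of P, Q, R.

φ(P, Q, R) = (((P · Q') · R) + ((P · Q) · R')) + ((P · Q) · R)

Collect the rows where φ=1 — (1,0,1), (1,1,0), (1,1,1) — and write one minterm per row: P·¬Q·R, P·Q·¬R, P·Q·R. Their union (logical OR) reproduces the table exactly.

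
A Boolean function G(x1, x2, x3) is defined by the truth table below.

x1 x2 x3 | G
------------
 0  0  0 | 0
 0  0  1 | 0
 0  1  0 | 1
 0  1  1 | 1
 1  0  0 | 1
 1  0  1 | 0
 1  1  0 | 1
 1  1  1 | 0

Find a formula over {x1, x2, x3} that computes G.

G(x1, x2, x3) = ((((¬x1 ∧ x2) ∧ ¬x3) ∨ ((¬x1 ∧ x2) ∧ x3)) ∨ ((x1 ∧ ¬x2) ∧ ¬x3)) ∨ ((x1 ∧ x2) ∧ ¬x3)

G=1 on 4 inputs: (0,1,0), (0,1,1), (1,0,0), (1,1,0). Reading each as a conjunction of literals (¬x1·x2·¬x3, ¬x1·x2·x3, x1·¬x2·¬x3, x1·x2·¬x3) and taking the OR gives the canonical DNF.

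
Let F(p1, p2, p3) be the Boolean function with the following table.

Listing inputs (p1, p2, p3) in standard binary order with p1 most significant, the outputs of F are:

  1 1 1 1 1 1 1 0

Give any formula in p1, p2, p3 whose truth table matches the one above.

F(p1, p2, p3) = NOT ((p1 AND p2) AND p3)

The output is 0 only when every input is 1 — NAND of all inputs.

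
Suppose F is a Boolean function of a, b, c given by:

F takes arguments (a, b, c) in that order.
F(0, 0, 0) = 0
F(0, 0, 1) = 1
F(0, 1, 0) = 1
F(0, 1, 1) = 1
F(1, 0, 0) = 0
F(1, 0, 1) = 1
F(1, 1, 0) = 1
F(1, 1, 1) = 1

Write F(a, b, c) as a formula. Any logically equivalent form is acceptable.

There are just 2 zero rows: (0,0,0), (1,0,0). Their minterms are ¬a·¬b·¬c, a·¬b·¬c; the OR of those covers precisely the 0-outputs, and negating it yields F.

F(a, b, c) = not (((not a and not b) and not c) or ((a and not b) and not c))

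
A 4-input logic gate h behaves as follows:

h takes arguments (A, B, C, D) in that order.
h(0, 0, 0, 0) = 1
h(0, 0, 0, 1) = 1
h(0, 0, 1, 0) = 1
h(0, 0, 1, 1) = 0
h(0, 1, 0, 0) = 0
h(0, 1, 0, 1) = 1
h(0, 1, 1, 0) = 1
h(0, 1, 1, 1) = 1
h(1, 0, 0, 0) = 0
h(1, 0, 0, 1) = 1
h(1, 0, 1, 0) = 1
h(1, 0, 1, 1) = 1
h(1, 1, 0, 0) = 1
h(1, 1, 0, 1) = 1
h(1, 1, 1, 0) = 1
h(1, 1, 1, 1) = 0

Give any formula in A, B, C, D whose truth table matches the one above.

h is 0 on only 4 rows — (0,0,1,1), (0,1,0,0), (1,0,0,0), (1,1,1,1). Writing each as a minterm (¬A·¬B·C·D, ¬A·B·¬C·¬D, A·¬B·¬C·¬D, A·B·C·D) and OR-ing them characterizes exactly where h=0, so h is the negation of that disjunction.

h(A, B, C, D) = ~((((((~A & ~B) & C) & D) | (((~A & B) & ~C) & ~D)) | (((A & ~B) & ~C) & ~D)) | (((A & B) & C) & D))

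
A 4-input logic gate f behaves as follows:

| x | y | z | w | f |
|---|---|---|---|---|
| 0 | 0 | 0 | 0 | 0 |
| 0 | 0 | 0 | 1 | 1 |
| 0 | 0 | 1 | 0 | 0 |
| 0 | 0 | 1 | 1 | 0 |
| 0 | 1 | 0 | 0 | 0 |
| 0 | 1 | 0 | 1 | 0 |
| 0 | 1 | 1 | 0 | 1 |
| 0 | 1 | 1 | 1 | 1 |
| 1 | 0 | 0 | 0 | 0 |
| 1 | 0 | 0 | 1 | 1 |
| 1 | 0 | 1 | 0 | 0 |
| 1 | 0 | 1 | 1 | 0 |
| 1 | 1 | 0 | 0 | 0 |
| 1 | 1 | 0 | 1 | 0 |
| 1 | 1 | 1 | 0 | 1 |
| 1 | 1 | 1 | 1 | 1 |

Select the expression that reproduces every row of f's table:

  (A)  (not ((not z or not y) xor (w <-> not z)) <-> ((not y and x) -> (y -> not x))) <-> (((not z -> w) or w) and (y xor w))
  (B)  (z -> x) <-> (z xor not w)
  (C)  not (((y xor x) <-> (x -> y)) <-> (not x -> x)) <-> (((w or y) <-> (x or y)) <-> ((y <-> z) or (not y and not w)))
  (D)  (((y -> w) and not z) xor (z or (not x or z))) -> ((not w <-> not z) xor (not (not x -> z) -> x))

C

(A) fails at (0,0,0,0): the formula yields 1, f is 0.
(B) fails at (0,0,0,0): the formula yields 1, f is 0.
(D) fails at (0,0,0,0): the formula yields 1, f is 0.
That leaves (C). Evaluating it on every row reproduces the table of f exactly.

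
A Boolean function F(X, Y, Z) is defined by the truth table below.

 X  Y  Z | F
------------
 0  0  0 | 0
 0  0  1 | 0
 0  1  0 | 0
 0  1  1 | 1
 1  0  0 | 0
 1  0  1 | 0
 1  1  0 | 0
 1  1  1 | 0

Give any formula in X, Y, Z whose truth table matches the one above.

F is 1 on exactly one input, (0,1,1), whose minterm is ¬X·Y·Z. So F is just that conjunction.

F(X, Y, Z) = (¬X ∧ Y) ∧ Z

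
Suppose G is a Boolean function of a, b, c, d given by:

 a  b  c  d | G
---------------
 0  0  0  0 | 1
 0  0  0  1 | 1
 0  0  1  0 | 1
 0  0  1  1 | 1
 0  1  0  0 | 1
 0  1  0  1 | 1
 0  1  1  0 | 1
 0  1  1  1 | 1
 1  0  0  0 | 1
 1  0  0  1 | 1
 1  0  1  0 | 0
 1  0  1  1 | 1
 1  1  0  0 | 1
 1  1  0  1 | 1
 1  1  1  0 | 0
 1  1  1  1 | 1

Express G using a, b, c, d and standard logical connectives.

G is 0 on only 2 rows — (1,0,1,0), (1,1,1,0). Writing each as a minterm (a·¬b·c·¬d, a·b·c·¬d) and OR-ing them characterizes exactly where G=0, so G is the negation of that disjunction.

G(a, b, c, d) = not ((((a and not b) and c) and not d) or (((a and b) and c) and not d))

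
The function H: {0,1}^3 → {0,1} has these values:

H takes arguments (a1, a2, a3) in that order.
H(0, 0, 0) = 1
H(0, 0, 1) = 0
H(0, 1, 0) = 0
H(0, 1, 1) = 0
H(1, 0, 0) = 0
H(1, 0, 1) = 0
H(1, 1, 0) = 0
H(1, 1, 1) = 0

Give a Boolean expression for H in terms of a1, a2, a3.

The output is 1 only when every input is 0 — NOR of all inputs.

H(a1, a2, a3) = ~((a1 | a2) | a3)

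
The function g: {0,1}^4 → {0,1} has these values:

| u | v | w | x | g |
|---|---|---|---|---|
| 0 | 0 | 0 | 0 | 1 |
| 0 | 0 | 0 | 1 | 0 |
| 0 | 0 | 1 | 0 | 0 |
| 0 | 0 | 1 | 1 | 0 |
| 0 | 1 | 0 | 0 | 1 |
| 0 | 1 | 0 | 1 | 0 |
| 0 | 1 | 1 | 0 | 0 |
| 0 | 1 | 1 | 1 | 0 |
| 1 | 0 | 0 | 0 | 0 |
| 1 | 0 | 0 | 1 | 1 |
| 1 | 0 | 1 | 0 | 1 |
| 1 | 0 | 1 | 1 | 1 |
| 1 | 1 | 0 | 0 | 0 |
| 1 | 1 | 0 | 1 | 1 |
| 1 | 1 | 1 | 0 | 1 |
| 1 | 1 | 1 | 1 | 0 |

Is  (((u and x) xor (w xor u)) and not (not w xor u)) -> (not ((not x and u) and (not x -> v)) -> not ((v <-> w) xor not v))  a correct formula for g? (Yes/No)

Check the formula against g row by row:
  u=0, v=0, w=0, x=0: formula gives 1, g = 1 ✓
  u=0, v=0, w=0, x=1: formula gives 1, but g = 0 ✗
Since they disagree at (0,0,0,1), the expression is not a correct formula for g.

No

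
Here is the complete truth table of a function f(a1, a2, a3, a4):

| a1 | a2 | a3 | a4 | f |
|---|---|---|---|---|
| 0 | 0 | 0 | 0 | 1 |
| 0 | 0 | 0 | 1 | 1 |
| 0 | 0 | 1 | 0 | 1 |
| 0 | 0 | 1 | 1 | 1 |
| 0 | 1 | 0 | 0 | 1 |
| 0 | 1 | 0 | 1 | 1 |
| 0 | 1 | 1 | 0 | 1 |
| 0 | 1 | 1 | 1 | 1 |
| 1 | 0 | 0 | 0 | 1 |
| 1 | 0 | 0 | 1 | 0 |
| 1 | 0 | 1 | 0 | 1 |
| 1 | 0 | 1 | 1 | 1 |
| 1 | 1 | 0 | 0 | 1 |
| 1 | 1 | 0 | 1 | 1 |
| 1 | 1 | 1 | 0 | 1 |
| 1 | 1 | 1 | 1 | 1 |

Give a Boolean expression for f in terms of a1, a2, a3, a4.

f(a1, a2, a3, a4) = ~(((a1 & ~a2) & ~a3) & a4)

Only row (1,0,0,1) gives 0. So f is 1 everywhere except there — the complement of the minterm a1·¬a2·¬a3·a4.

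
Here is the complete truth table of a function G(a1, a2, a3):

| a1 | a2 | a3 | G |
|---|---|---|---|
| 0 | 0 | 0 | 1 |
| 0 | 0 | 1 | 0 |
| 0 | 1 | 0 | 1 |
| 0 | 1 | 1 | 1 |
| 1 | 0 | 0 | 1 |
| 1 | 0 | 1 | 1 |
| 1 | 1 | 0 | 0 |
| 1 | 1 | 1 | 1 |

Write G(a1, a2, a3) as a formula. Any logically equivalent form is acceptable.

The 0-rows are (0,0,1), (1,1,0). Take each as a conjunction (¬a1·¬a2·a3, a1·a2·¬a3), form their disjunction, and complement — that gives a formula that is 1 everywhere G is.

G(a1, a2, a3) = not (((not a1 and not a2) and a3) or ((a1 and a2) and not a3))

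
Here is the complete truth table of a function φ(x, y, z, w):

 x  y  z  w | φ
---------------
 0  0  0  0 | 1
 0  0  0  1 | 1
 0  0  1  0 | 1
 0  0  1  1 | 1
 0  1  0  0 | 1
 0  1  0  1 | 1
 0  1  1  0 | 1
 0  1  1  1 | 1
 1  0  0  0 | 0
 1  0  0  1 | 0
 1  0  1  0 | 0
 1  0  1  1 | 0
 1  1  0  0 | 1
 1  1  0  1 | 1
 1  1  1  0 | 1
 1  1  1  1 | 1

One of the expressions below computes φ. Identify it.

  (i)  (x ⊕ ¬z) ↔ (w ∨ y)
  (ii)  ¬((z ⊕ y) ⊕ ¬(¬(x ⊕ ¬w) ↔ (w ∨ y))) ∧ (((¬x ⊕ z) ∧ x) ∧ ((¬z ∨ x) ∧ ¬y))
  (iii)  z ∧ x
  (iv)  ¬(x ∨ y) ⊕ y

(i): at (0,0,0,0) it gives 0, but φ = 1 — eliminated.
(ii): at (0,0,0,0) it gives 0, but φ = 1 — eliminated.
(iii): at (0,0,0,0) it gives 0, but φ = 1 — eliminated.
Only (iv) survives; checking it on all 16 rows confirms it matches φ.

iv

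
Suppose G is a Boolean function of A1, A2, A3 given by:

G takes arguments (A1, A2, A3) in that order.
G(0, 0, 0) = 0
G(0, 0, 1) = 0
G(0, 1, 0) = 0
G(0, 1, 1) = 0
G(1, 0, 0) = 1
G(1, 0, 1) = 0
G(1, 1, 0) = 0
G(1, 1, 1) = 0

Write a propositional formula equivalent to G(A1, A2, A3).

G(A1, A2, A3) = (A1 and not A2) and not A3

G is 1 on exactly one input, (1,0,0), whose minterm is A1·¬A2·¬A3. So G is just that conjunction.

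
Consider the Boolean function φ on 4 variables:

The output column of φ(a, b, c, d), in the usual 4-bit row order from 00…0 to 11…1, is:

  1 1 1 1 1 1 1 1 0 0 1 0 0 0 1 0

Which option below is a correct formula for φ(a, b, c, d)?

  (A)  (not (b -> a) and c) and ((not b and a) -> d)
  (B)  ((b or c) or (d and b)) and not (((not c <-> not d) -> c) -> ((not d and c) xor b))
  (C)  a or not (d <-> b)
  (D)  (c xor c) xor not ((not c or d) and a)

D

(A) disagrees with φ on (0,0,0,0) (formula → 0, table → 1); rule it out.
(B) disagrees with φ on (0,0,0,0) (formula → 0, table → 1); rule it out.
(C) disagrees with φ on (0,0,0,0) (formula → 0, table → 1); rule it out.
(D) is the remaining candidate, and it agrees with φ on all 16 inputs.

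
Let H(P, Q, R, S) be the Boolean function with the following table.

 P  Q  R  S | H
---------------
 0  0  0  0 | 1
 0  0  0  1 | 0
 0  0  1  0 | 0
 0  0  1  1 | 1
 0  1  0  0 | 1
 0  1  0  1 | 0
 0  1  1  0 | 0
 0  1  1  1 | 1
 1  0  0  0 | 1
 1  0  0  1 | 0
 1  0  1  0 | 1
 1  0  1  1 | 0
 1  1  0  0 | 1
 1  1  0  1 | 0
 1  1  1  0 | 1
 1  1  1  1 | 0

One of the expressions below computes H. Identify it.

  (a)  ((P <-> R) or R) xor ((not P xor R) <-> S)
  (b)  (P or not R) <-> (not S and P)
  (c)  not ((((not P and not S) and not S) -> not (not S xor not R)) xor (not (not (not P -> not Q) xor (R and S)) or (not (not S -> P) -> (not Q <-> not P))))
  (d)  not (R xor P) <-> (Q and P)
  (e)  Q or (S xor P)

(b) fails at (0,0,0,0): the formula yields 0, H is 1.
(c) fails at (0,0,0,1): the formula yields 1, H is 0.
(d) fails at (0,0,0,0): the formula yields 0, H is 1.
(e) fails at (0,0,0,0): the formula yields 0, H is 1.
Only (a) survives; checking it on all 16 rows confirms it matches H.

a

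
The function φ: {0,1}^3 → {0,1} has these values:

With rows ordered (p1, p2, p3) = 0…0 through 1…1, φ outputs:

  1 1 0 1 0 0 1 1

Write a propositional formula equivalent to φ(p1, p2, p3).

There are just 3 zero rows: (0,1,0), (1,0,0), (1,0,1). Their minterms are ¬p1·p2·¬p3, p1·¬p2·¬p3, p1·¬p2·p3; the OR of those covers precisely the 0-outputs, and negating it yields φ.

φ(p1, p2, p3) = not ((((not p1 and p2) and not p3) or ((p1 and not p2) and not p3)) or ((p1 and not p2) and p3))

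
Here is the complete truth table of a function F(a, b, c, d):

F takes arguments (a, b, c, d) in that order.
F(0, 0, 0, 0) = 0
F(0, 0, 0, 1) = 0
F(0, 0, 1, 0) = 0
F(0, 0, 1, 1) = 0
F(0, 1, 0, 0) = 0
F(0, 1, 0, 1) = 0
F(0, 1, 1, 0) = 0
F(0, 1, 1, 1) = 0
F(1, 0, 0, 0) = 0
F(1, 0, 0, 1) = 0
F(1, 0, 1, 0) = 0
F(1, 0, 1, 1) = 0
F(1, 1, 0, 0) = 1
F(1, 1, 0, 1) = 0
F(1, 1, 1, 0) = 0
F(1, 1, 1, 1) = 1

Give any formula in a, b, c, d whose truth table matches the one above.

Collect the rows where F=1 — (1,1,0,0), (1,1,1,1) — and write one minterm per row: a·b·¬c·¬d, a·b·c·d. Their union (logical OR) reproduces the table exactly.

F(a, b, c, d) = (((a AND b) AND NOT c) AND NOT d) OR (((a AND b) AND c) AND d)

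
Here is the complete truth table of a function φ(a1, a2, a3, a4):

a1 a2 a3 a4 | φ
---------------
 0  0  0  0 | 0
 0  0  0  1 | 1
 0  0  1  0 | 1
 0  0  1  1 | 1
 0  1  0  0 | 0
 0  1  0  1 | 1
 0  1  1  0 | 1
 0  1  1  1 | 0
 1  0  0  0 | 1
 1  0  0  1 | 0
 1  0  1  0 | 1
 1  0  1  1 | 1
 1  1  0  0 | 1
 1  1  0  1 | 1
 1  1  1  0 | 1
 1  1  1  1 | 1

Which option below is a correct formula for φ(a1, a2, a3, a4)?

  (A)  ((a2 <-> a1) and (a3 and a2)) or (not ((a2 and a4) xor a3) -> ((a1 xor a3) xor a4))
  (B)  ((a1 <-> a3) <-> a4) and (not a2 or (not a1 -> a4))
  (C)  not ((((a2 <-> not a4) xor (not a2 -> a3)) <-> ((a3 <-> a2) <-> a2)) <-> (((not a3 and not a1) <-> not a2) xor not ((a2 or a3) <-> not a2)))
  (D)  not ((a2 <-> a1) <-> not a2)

(B) disagrees with φ on (0,0,1,1) (formula → 0, table → 1); rule it out.
(C) disagrees with φ on (0,0,0,0) (formula → 1, table → 0); rule it out.
(D) disagrees with φ on (0,0,0,1) (formula → 0, table → 1); rule it out.
(A) is the remaining candidate, and it agrees with φ on all 16 inputs.

A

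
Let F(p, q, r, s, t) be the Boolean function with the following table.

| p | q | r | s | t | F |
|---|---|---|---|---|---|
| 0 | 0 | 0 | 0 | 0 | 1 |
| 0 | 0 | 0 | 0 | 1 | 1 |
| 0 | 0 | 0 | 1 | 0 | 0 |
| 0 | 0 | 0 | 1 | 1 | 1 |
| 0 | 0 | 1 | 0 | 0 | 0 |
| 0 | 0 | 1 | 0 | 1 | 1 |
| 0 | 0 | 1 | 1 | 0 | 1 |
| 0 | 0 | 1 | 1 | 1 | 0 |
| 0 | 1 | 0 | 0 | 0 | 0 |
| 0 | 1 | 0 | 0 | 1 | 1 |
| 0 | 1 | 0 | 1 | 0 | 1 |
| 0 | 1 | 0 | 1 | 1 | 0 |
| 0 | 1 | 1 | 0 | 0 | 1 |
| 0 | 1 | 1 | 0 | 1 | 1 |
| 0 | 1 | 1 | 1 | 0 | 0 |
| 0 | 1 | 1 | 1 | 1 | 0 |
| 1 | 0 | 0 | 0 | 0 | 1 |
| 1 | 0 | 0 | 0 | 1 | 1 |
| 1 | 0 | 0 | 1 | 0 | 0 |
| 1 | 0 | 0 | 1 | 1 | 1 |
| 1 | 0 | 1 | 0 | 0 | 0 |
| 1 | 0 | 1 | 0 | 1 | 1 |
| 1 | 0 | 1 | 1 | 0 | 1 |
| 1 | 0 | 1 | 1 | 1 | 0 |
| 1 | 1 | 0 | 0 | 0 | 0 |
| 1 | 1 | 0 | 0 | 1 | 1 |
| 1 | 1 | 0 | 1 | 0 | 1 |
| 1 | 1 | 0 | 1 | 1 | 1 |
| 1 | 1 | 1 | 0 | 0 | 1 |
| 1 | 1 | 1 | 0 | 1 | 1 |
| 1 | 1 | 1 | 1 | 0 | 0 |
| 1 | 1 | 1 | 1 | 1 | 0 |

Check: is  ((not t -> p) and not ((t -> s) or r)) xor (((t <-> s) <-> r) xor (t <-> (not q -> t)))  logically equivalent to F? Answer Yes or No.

Test each input against both F and the formula:
  p=0, q=0, r=0, s=0, t=0: formula gives 1, F = 1 ✓
  p=0, q=0, r=0, s=0, t=1: formula gives 1, F = 1 ✓
  p=0, q=0, r=0, s=1, t=0: formula gives 0, F = 0 ✓
  p=0, q=0, r=0, s=1, t=1: formula gives 1, F = 1 ✓
  …
  p=0, q=1, r=0, s=1, t=1: formula gives 1, but F = 0 ✗
Row (0,1,0,1,1) is a counterexample, so the formula is not equivalent to F.

No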